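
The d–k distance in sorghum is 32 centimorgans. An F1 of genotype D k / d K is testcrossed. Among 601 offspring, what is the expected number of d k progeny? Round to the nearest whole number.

96

A map distance of 32 centimorgans corresponds to a recombination frequency of 0.320.
The F1 is D k / d K, so d k is a recombinant gamete class with expected frequency r/2 = 0.320/2 = 0.1600.
Expected number = 0.1600 × 601 = 96.16 ≈ 96.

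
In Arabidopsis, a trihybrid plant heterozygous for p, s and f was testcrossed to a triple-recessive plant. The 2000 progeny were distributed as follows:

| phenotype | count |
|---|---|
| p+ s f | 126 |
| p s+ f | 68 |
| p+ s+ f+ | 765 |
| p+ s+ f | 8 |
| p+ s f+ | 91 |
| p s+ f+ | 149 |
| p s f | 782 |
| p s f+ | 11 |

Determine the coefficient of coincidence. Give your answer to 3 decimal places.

0.726

The two most frequent reciprocal classes, p+ s+ f+ and p s f, are the parental types, so the F1 was p+ s+ f+ / p s f.
The two rarest classes, p+ s+ f and p s f+, are the double crossovers. Comparing them with the parentals, only the f allele has switched, so f is the middle locus and the order is s – f – p.
s–f: (159 + 19)/2000 = 0.0890; f–p: (275 + 19)/2000 = 0.1470.
Expected DCO frequency = 0.0890 × 0.1470 ≈ 0.01308; observed = 19/2000 ≈ 0.00950.
Coefficient of coincidence = 0.00950/0.01308 ≈ 0.726.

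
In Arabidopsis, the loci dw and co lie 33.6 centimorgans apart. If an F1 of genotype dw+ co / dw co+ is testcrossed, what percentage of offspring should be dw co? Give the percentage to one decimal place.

16.8%

A map distance of 33.6 centimorgans corresponds to a recombination frequency of 0.336.
The F1 is dw+ co / dw co+, so dw co is a recombinant gamete class with expected frequency r/2 = 0.336/2 = 0.1680.
That is 0.1680 = 16.8% of the progeny.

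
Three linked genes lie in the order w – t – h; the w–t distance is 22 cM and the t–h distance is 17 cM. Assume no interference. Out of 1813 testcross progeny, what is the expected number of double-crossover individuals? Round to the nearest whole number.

68

Map distances give recombination frequencies of 0.220 and 0.170 for the two intervals.
With no interference, expected double-crossover frequency = 0.220 × 0.170 = 0.03740.
Expected number = 0.03740 × 1813 = 67.81 ≈ 68.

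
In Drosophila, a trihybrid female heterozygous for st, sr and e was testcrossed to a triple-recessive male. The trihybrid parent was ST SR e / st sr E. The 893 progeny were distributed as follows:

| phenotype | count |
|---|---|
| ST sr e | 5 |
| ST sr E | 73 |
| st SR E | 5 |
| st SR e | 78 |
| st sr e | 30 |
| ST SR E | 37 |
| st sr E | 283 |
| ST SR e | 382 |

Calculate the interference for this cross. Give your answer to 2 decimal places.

The two rarest classes, ST sr e and st SR E, are the double crossovers. Comparing them with the parentals, only the sr allele has switched, so sr is the middle locus and the order is e – sr – st.
e–sr: (67 + 10)/893 = 0.0862; sr–st: (151 + 10)/893 = 0.1803.
Expected DCO frequency = 0.0862 × 0.1803 ≈ 0.01554; observed = 10/893 ≈ 0.01120.
Coefficient of coincidence = 0.01120/0.01554 ≈ 0.72; interference = 1 − 0.72 = 0.28.

0.28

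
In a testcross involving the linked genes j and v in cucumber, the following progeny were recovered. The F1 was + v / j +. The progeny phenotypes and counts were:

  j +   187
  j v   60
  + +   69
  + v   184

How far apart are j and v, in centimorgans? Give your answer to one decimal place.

The recombinant classes are + + and j v: 69 + 60 = 129.
Recombination frequency = 129/500 = 0.2580 ≈ 25.8%, i.e. 25.8 centimorgans.

25.8 centimorgans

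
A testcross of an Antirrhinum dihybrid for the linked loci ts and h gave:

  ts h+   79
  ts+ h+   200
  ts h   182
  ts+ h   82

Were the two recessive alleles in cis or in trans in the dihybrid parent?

The two most frequent classes are ts+ h+ (200) and ts h (182); these are the parental (non-recombinant) types.
So the F1 carried ts+ h+ on one chromosome and ts h on the other — the recessive alleles are on the same chromosome (cis / coupling).

cis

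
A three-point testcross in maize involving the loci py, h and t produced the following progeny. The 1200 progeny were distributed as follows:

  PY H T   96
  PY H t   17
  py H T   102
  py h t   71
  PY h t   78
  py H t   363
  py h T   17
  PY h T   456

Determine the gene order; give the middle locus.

The two most frequent reciprocal classes, py H t and PY h T, are the parental types, so the F1 was py H t / PY h T.
The two rarest classes, PY H t and py h T, are the double crossovers. Comparing them with the parentals, only the py allele has switched, so py is the middle locus and the order is h – py – t.

py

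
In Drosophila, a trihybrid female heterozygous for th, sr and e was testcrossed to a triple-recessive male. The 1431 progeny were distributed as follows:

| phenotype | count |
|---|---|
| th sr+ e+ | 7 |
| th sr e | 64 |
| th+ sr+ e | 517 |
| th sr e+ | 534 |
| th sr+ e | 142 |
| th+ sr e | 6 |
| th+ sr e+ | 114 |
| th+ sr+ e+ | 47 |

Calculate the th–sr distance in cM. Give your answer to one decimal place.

The two most frequent reciprocal classes, th+ sr+ e and th sr e+, are the parental types, so the F1 was th+ sr+ e / th sr e+.
The two rarest classes, th+ sr e and th sr+ e+, are the double crossovers. Comparing them with the parentals, only the sr allele has switched, so sr is the middle locus and the order is th – sr – e.
Crossovers in the th–sr interval produce the single-crossover classes th sr+ e and th+ sr e+ (142 + 114 = 256) plus the double crossovers (13).
RF(th–sr) = (256 + 13) / 1431 = 269/1431 = 0.1880 → 18.8 cM.

18.8 cM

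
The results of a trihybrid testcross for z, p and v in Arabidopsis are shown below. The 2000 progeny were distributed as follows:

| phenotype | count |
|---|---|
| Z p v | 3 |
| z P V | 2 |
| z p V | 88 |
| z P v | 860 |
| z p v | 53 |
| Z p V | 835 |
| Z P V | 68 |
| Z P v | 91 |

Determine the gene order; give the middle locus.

v

The two most frequent reciprocal classes, Z p V and z P v, are the parental types, so the F1 was Z p V / z P v.
The two rarest classes, Z p v and z P V, are the double crossovers. Comparing them with the parentals, only the v allele has switched, so v is the middle locus and the order is p – v – z.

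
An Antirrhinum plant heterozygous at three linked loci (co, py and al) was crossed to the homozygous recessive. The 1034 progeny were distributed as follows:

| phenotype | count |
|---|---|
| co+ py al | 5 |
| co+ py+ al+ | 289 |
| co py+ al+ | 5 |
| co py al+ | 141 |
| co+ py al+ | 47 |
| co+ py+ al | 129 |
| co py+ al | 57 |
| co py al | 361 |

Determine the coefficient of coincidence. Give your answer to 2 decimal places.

The two most frequent reciprocal classes, co+ py+ al+ and co py al, are the parental types, so the F1 was co+ py+ al+ / co py al.
The two rarest classes, co py+ al+ and co+ py al, are the double crossovers. Comparing them with the parentals, only the co allele has switched, so co is the middle locus and the order is al – co – py.
al–co: (270 + 10)/1034 = 0.2708; co–py: (104 + 10)/1034 = 0.1103.
Expected DCO frequency = 0.2708 × 0.1103 ≈ 0.02987; observed = 10/1034 ≈ 0.00967.
Coefficient of coincidence = 0.00967/0.02987 ≈ 0.32.

0.32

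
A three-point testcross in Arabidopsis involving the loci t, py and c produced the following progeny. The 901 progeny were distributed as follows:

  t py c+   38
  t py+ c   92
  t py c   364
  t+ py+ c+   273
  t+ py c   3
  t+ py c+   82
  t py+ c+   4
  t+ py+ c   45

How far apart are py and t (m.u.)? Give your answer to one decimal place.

The two most frequent reciprocal classes, t+ py+ c+ and t py c, are the parental types, so the F1 was t+ py+ c+ / t py c.
The two rarest classes, t py+ c+ and t+ py c, are the double crossovers. Comparing them with the parentals, only the t allele has switched, so t is the middle locus and the order is py – t – c.
Crossovers in the py–t interval produce the single-crossover classes t+ py c+ and t py+ c (82 + 92 = 174) plus the double crossovers (7).
RF(py–t) = (174 + 7) / 901 = 181/901 = 0.2009 → 20.1 m.u.

20.1 m.u.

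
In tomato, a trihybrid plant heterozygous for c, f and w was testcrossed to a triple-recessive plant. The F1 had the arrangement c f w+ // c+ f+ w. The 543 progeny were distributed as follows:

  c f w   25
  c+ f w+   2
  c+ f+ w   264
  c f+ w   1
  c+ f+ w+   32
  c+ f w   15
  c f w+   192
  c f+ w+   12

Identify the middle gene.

c

The two rarest classes, c+ f w+ and c f+ w, are the double crossovers. Comparing them with the parentals, only the c allele has switched, so c is the middle locus and the order is w – c – f.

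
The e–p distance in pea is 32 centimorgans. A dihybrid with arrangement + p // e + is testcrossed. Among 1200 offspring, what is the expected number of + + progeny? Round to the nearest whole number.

192

A map distance of 32 centimorgans corresponds to a recombination frequency of 0.320.
The F1 is + p / e +, so + + is a recombinant gamete class with expected frequency r/2 = 0.320/2 = 0.1600.
Expected number = 0.1600 × 1200 = 192.00 ≈ 192.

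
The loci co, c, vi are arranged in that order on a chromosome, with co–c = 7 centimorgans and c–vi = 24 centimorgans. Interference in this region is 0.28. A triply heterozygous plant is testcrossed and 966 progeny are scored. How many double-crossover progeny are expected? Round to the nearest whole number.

Map distances give recombination frequencies of 0.070 and 0.240 for the two intervals.
With interference 0.28 (so coincidence = 0.72), expected double-crossover frequency = 0.070 × 0.240 × 0.72 = 0.01210.
Expected number = 0.01210 × 966 = 11.68 ≈ 12.

12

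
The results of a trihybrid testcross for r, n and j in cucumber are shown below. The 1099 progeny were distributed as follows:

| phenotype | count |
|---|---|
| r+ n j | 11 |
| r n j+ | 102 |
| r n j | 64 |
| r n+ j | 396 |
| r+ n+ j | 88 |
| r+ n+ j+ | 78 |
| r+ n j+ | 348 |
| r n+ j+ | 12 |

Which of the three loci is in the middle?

The two most frequent reciprocal classes, r+ n j+ and r n+ j, are the parental types, so the F1 was r+ n j+ / r n+ j.
The two rarest classes, r+ n j and r n+ j+, are the double crossovers. Comparing them with the parentals, only the j allele has switched, so j is the middle locus and the order is r – j – n.

j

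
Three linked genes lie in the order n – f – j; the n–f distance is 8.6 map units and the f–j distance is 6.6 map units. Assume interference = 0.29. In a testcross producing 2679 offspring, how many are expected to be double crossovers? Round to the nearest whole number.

11

Map distances give recombination frequencies of 0.086 and 0.066 for the two intervals.
With interference 0.29 (so coincidence = 0.71), expected double-crossover frequency = 0.086 × 0.066 × 0.71 = 0.00403.
Expected number = 0.00403 × 2679 = 10.80 ≈ 11.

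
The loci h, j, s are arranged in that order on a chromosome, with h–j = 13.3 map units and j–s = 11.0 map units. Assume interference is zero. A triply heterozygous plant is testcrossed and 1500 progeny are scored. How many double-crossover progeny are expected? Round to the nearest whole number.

22

Map distances give recombination frequencies of 0.133 and 0.110 for the two intervals.
With no interference, expected double-crossover frequency = 0.133 × 0.110 = 0.01463.
Expected number = 0.01463 × 1500 = 21.95 ≈ 22.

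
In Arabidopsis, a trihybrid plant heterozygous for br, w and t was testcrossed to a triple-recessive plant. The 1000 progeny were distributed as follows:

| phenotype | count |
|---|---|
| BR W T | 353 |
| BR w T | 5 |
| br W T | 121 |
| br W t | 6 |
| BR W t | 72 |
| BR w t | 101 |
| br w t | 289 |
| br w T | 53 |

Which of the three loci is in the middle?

w

The two most frequent reciprocal classes, BR W T and br w t, are the parental types, so the F1 was BR W T / br w t.
The two rarest classes, BR w T and br W t, are the double crossovers. Comparing them with the parentals, only the w allele has switched, so w is the middle locus and the order is t – w – br.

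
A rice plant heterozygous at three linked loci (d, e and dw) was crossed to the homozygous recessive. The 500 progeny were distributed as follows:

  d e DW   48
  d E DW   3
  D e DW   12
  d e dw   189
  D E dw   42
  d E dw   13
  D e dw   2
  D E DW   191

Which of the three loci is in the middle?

The two most frequent reciprocal classes, D E DW and d e dw, are the parental types, so the F1 was D E DW / d e dw.
The two rarest classes, d E DW and D e dw, are the double crossovers. Comparing them with the parentals, only the d allele has switched, so d is the middle locus and the order is dw – d – e.

d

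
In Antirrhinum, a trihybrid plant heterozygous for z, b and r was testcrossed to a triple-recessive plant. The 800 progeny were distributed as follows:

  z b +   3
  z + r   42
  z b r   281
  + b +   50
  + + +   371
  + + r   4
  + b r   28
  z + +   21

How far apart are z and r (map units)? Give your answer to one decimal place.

7.0 map units

The two most frequent reciprocal classes, z b r and + + +, are the parental types, so the F1 was z b r / + + +.
The two rarest classes, z b + and + + r, are the double crossovers. Comparing them with the parentals, only the r allele has switched, so r is the middle locus and the order is z – r – b.
Crossovers in the z–r interval produce the single-crossover classes + b r and z + + (28 + 21 = 49) plus the double crossovers (7).
RF(z–r) = (49 + 7) / 800 = 56/800 = 0.0700 → 7.0 map units.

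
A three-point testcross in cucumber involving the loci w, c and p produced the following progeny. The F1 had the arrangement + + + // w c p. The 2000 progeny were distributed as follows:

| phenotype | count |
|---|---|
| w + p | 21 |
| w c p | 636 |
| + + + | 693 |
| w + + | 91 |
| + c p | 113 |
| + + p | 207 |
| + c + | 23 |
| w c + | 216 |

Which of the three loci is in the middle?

c

The two rarest classes, + c + and w + p, are the double crossovers. Comparing them with the parentals, only the c allele has switched, so c is the middle locus and the order is p – c – w.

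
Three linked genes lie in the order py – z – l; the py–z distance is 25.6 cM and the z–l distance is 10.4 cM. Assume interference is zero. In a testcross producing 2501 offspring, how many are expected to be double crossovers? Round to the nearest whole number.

Map distances give recombination frequencies of 0.256 and 0.104 for the two intervals.
With no interference, expected double-crossover frequency = 0.256 × 0.104 = 0.02662.
Expected number = 0.02662 × 2501 = 66.59 ≈ 67.

67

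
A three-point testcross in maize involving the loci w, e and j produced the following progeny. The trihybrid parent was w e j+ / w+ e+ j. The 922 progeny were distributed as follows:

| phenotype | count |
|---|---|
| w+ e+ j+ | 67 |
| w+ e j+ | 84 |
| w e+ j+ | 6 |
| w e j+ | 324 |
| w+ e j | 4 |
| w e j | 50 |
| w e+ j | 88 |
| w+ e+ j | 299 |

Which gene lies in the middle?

e

The two rarest classes, w e+ j+ and w+ e j, are the double crossovers. Comparing them with the parentals, only the e allele has switched, so e is the middle locus and the order is w – e – j.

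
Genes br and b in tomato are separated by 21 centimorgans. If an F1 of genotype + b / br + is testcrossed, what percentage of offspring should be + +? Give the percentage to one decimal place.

A map distance of 21 centimorgans corresponds to a recombination frequency of 0.210.
The F1 is + b / br +, so + + is a recombinant gamete class with expected frequency r/2 = 0.210/2 = 0.1050.
That is 0.1050 = 10.5% of the progeny.

10.5%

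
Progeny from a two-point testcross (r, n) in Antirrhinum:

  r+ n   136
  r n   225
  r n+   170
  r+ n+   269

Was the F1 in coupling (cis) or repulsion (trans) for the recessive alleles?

cis

The two most frequent classes are r+ n+ (269) and r n (225); these are the parental (non-recombinant) types.
So the F1 carried r+ n+ on one chromosome and r n on the other — the recessive alleles are on the same chromosome (cis / coupling).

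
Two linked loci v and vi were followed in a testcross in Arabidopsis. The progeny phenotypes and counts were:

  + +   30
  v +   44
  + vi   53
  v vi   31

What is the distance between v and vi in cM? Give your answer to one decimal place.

The two most frequent classes, + vi (53) and v + (44), are the parental types, so the F1 was + vi / v +.
The recombinant classes are + + and v vi: 30 + 31 = 61.
Recombination frequency = 61/158 = 0.3861 ≈ 38.6%, i.e. 38.6 cM.

38.6 cM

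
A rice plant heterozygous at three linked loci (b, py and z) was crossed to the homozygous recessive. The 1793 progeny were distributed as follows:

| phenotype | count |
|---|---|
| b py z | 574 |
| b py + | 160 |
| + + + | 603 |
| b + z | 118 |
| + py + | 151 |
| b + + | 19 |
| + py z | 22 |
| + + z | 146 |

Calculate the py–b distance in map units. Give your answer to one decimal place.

17.3 map units

The two most frequent reciprocal classes, + + + and b py z, are the parental types, so the F1 was + + + / b py z.
The two rarest classes, b + + and + py z, are the double crossovers. Comparing them with the parentals, only the b allele has switched, so b is the middle locus and the order is z – b – py.
Crossovers in the b–py interval produce the single-crossover classes + py + and b + z (151 + 118 = 269) plus the double crossovers (41).
RF(b–py) = (269 + 41) / 1793 = 310/1793 = 0.1729 → 17.3 map units.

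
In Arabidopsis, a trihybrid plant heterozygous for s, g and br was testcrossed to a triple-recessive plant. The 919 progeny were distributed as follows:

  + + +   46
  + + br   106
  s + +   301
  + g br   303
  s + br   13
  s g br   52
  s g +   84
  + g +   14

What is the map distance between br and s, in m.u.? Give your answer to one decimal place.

13.6 m.u.

The two most frequent reciprocal classes, + g br and s + +, are the parental types, so the F1 was + g br / s + +.
The two rarest classes, + g + and s + br, are the double crossovers. Comparing them with the parentals, only the br allele has switched, so br is the middle locus and the order is s – br – g.
Crossovers in the s–br interval produce the single-crossover classes s g br and + + + (52 + 46 = 98) plus the double crossovers (27).
RF(s–br) = (98 + 27) / 919 = 125/919 = 0.1360 → 13.6 m.u.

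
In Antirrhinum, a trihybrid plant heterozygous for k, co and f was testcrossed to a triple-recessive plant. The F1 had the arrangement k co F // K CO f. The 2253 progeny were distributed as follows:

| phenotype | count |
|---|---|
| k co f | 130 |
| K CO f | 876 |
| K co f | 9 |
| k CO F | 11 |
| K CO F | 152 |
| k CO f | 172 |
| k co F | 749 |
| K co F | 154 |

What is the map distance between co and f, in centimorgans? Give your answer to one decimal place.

13.4 centimorgans

The two rarest classes, k CO F and K co f, are the double crossovers. Comparing them with the parentals, only the co allele has switched, so co is the middle locus and the order is f – co – k.
Crossovers in the f–co interval produce the single-crossover classes k co f and K CO F (130 + 152 = 282) plus the double crossovers (20).
RF(f–co) = (282 + 20) / 2253 = 302/2253 = 0.1340 → 13.4 centimorgans.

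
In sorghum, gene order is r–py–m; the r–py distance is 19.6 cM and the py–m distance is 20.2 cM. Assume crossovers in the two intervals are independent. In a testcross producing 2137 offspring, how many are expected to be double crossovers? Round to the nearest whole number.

85

Map distances give recombination frequencies of 0.196 and 0.202 for the two intervals.
With no interference, expected double-crossover frequency = 0.196 × 0.202 = 0.03959.
Expected number = 0.03959 × 2137 = 84.61 ≈ 85.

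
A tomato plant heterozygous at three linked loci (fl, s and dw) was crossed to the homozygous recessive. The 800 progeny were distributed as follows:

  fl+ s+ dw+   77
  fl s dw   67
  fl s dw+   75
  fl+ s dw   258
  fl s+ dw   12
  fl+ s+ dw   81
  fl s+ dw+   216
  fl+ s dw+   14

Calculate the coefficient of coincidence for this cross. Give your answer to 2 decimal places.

The two most frequent reciprocal classes, fl+ s dw and fl s+ dw+, are the parental types, so the F1 was fl+ s dw / fl s+ dw+.
The two rarest classes, fl+ s dw+ and fl s+ dw, are the double crossovers. Comparing them with the parentals, only the dw allele has switched, so dw is the middle locus and the order is fl – dw – s.
fl–dw: (144 + 26)/800 = 0.2125; dw–s: (156 + 26)/800 = 0.2275.
Expected DCO frequency = 0.2125 × 0.2275 ≈ 0.04834; observed = 26/800 ≈ 0.03250.
Coefficient of coincidence = 0.03250/0.04834 ≈ 0.67.

0.67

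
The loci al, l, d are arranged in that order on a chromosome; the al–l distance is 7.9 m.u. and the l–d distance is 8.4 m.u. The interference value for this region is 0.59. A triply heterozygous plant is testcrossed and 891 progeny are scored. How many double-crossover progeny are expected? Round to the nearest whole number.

Map distances give recombination frequencies of 0.079 and 0.084 for the two intervals.
With interference 0.59 (so coincidence = 0.41), expected double-crossover frequency = 0.079 × 0.084 × 0.41 = 0.00272.
Expected number = 0.00272 × 891 = 2.42 ≈ 2.

2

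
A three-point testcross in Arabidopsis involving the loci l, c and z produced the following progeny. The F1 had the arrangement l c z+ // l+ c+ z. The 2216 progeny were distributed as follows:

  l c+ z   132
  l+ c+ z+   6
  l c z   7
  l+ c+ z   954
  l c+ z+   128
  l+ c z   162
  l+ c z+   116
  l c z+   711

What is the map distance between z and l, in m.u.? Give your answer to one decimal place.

The two rarest classes, l c z and l+ c+ z+, are the double crossovers. Comparing them with the parentals, only the z allele has switched, so z is the middle locus and the order is c – z – l.
Crossovers in the z–l interval produce the single-crossover classes l+ c z+ and l c+ z (116 + 132 = 248) plus the double crossovers (13).
RF(z–l) = (248 + 13) / 2216 = 261/2216 = 0.1178 → 11.8 m.u.

11.8 m.u.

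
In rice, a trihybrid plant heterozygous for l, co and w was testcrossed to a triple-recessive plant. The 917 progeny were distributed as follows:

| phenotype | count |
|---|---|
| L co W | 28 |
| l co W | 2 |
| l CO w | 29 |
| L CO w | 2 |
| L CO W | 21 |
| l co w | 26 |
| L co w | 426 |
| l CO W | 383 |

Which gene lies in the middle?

co

The two most frequent reciprocal classes, l CO W and L co w, are the parental types, so the F1 was l CO W / L co w.
The two rarest classes, l co W and L CO w, are the double crossovers. Comparing them with the parentals, only the co allele has switched, so co is the middle locus and the order is l – co – w.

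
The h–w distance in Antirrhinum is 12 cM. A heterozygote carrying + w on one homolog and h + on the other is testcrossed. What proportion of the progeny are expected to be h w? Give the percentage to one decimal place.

6.0%

A map distance of 12 cM corresponds to a recombination frequency of 0.120.
The F1 is + w / h +, so h w is a recombinant gamete class with expected frequency r/2 = 0.120/2 = 0.0600.
That is 0.0600 = 6.0% of the progeny.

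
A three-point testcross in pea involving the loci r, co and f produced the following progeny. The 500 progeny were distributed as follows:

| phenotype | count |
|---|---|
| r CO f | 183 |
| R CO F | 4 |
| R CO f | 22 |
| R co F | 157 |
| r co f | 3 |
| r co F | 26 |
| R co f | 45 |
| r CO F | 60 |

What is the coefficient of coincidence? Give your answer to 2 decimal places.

The two most frequent reciprocal classes, R co F and r CO f, are the parental types, so the F1 was R co F / r CO f.
The two rarest classes, R CO F and r co f, are the double crossovers. Comparing them with the parentals, only the co allele has switched, so co is the middle locus and the order is f – co – r.
f–co: (105 + 7)/500 = 0.2240; co–r: (48 + 7)/500 = 0.1100.
Expected DCO frequency = 0.2240 × 0.1100 ≈ 0.02464; observed = 7/500 ≈ 0.01400.
Coefficient of coincidence = 0.01400/0.02464 ≈ 0.57.

0.57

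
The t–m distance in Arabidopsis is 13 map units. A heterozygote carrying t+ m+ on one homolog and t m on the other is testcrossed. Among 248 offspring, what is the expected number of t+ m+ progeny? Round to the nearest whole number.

A map distance of 13 map units corresponds to a recombination frequency of 0.130.
The F1 is t+ m+ / t m, so t+ m+ is a parental gamete class with expected frequency (1 − r)/2 = 0.870/2 = 0.4350.
Expected number = 0.4350 × 248 = 107.88 ≈ 108.

108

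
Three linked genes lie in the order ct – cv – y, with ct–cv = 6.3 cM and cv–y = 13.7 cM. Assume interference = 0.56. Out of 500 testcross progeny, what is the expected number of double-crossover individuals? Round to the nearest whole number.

Map distances give recombination frequencies of 0.063 and 0.137 for the two intervals.
With interference 0.56 (so coincidence = 0.44), expected double-crossover frequency = 0.063 × 0.137 × 0.44 = 0.00380.
Expected number = 0.00380 × 500 = 1.90 ≈ 2.

2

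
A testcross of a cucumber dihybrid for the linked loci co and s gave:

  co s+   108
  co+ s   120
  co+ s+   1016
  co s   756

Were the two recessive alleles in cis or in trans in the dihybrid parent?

The two most frequent classes are co+ s+ (1016) and co s (756); these are the parental (non-recombinant) types.
So the F1 carried co+ s+ on one chromosome and co s on the other — the recessive alleles are on the same chromosome (cis / coupling).

cis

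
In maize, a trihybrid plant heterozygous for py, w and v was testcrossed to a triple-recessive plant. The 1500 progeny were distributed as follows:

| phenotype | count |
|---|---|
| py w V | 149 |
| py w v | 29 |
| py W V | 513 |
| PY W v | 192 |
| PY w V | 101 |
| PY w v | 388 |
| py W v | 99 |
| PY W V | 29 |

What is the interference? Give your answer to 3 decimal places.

The two most frequent reciprocal classes, PY w v and py W V, are the parental types, so the F1 was PY w v / py W V.
The two rarest classes, py w v and PY W V, are the double crossovers. Comparing them with the parentals, only the py allele has switched, so py is the middle locus and the order is v – py – w.
v–py: (200 + 58)/1500 = 0.1720; py–w: (341 + 58)/1500 = 0.2660.
Expected DCO frequency = 0.1720 × 0.2660 ≈ 0.04575; observed = 58/1500 ≈ 0.03867.
Coefficient of coincidence = 0.03867/0.04575 ≈ 0.845; interference = 1 − 0.845 = 0.155.

0.155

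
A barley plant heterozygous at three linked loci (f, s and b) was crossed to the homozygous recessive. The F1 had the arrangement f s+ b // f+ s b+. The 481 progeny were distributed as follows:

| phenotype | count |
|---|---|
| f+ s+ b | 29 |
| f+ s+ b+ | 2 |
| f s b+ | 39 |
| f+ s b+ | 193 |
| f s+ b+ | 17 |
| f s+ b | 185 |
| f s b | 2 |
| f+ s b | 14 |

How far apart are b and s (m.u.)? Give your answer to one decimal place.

7.3 m.u.

The two rarest classes, f s b and f+ s+ b+, are the double crossovers. Comparing them with the parentals, only the s allele has switched, so s is the middle locus and the order is b – s – f.
Crossovers in the b–s interval produce the single-crossover classes f s+ b+ and f+ s b (17 + 14 = 31) plus the double crossovers (4).
RF(b–s) = (31 + 4) / 481 = 35/481 = 0.0728 → 7.3 m.u.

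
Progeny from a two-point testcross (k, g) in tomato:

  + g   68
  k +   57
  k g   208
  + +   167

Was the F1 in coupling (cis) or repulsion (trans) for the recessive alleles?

cis

The two most frequent classes are + + (167) and k g (208); these are the parental (non-recombinant) types.
So the F1 carried + + on one chromosome and k g on the other — the recessive alleles are on the same chromosome (cis / coupling).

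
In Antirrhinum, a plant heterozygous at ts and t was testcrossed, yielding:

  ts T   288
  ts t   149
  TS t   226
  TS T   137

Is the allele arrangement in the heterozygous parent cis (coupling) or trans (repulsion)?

The two most frequent classes are TS t (226) and ts T (288); these are the parental (non-recombinant) types.
So the F1 carried TS t on one chromosome and ts T on the other — the recessive alleles are on opposite chromosomes (trans / repulsion).

trans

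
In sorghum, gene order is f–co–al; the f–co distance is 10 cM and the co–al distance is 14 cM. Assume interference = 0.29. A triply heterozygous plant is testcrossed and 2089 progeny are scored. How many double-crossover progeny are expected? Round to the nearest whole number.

21

Map distances give recombination frequencies of 0.100 and 0.140 for the two intervals.
With interference 0.29 (so coincidence = 0.71), expected double-crossover frequency = 0.100 × 0.140 × 0.71 = 0.00994.
Expected number = 0.00994 × 2089 = 20.76 ≈ 21.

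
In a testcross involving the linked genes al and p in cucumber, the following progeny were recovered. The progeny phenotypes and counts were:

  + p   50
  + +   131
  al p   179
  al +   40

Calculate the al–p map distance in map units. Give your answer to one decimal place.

22.5 map units

The two most frequent classes, + + (131) and al p (179), are the parental types, so the F1 was + + / al p.
The recombinant classes are + p and al +: 50 + 40 = 90.
Recombination frequency = 90/400 = 0.2250 ≈ 22.5%, i.e. 22.5 map units.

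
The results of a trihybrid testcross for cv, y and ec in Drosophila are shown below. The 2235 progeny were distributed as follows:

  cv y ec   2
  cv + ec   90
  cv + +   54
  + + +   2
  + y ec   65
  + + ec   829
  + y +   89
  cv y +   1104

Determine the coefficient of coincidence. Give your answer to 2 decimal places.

The two most frequent reciprocal classes, + + ec and cv y +, are the parental types, so the F1 was + + ec / cv y +.
The two rarest classes, + + + and cv y ec, are the double crossovers. Comparing them with the parentals, only the ec allele has switched, so ec is the middle locus and the order is cv – ec – y.
cv–ec: (179 + 4)/2235 = 0.0819; ec–y: (119 + 4)/2235 = 0.0550.
Expected DCO frequency = 0.0819 × 0.0550 ≈ 0.00450; observed = 4/2235 ≈ 0.00179.
Coefficient of coincidence = 0.00179/0.00450 ≈ 0.40.

0.40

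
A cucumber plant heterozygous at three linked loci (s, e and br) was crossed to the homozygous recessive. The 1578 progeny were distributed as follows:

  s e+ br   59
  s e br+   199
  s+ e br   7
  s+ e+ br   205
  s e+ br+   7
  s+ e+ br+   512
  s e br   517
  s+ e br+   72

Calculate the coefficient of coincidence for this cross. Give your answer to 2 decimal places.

The two most frequent reciprocal classes, s e br and s+ e+ br+, are the parental types, so the F1 was s e br / s+ e+ br+.
The two rarest classes, s+ e br and s e+ br+, are the double crossovers. Comparing them with the parentals, only the s allele has switched, so s is the middle locus and the order is e – s – br.
e–s: (131 + 14)/1578 = 0.0919; s–br: (404 + 14)/1578 = 0.2649.
Expected DCO frequency = 0.0919 × 0.2649 ≈ 0.02434; observed = 14/1578 ≈ 0.00887.
Coefficient of coincidence = 0.00887/0.02434 ≈ 0.36.

0.36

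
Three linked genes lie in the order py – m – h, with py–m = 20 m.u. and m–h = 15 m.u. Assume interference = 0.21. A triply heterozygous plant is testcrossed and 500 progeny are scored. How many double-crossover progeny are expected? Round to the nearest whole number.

12

Map distances give recombination frequencies of 0.200 and 0.150 for the two intervals.
With interference 0.21 (so coincidence = 0.79), expected double-crossover frequency = 0.200 × 0.150 × 0.79 = 0.02370.
Expected number = 0.02370 × 500 = 11.85 ≈ 12.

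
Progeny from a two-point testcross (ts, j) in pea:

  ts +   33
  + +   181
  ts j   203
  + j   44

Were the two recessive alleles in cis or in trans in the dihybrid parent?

cis

The two most frequent classes are + + (181) and ts j (203); these are the parental (non-recombinant) types.
So the F1 carried + + on one chromosome and ts j on the other — the recessive alleles are on the same chromosome (cis / coupling).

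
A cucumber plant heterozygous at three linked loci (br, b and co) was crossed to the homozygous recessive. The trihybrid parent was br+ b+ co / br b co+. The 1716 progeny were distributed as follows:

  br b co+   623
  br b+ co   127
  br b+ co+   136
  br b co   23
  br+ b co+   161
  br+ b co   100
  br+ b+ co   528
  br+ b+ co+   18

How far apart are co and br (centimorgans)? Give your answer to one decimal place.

The two rarest classes, br+ b+ co+ and br b co, are the double crossovers. Comparing them with the parentals, only the co allele has switched, so co is the middle locus and the order is br – co – b.
Crossovers in the br–co interval produce the single-crossover classes br b+ co and br+ b co+ (127 + 161 = 288) plus the double crossovers (41).
RF(br–co) = (288 + 41) / 1716 = 329/1716 = 0.1917 → 19.2 centimorgans.

19.2 centimorgans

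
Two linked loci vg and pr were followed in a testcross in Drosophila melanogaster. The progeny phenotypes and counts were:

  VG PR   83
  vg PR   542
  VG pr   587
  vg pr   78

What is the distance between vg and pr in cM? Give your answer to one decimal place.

The two most frequent classes, VG pr (587) and vg PR (542), are the parental types, so the F1 was VG pr / vg PR.
The recombinant classes are VG PR and vg pr: 83 + 78 = 161.
Recombination frequency = 161/1290 = 0.1248 ≈ 12.5%, i.e. 12.5 cM.

12.5 cM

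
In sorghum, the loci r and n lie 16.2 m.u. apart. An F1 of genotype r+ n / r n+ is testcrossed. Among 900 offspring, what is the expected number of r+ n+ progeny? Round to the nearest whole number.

A map distance of 16.2 m.u. corresponds to a recombination frequency of 0.162.
The F1 is r+ n / r n+, so r+ n+ is a recombinant gamete class with expected frequency r/2 = 0.162/2 = 0.0810.
Expected number = 0.0810 × 900 = 72.90 ≈ 73.

73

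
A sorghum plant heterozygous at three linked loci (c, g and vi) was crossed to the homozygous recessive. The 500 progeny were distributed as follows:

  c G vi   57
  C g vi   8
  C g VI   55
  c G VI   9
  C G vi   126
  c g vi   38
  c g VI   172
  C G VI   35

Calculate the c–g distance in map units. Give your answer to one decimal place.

25.8 map units

The two most frequent reciprocal classes, c g VI and C G vi, are the parental types, so the F1 was c g VI / C G vi.
The two rarest classes, c G VI and C g vi, are the double crossovers. Comparing them with the parentals, only the g allele has switched, so g is the middle locus and the order is c – g – vi.
Crossovers in the c–g interval produce the single-crossover classes C g VI and c G vi (55 + 57 = 112) plus the double crossovers (17).
RF(c–g) = (112 + 17) / 500 = 129/500 = 0.2580 → 25.8 map units.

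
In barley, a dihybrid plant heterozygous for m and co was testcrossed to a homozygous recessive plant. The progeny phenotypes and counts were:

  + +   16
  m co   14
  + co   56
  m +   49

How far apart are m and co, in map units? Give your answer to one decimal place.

22.2 map units

The two most frequent classes, + co (56) and m + (49), are the parental types, so the F1 was + co / m +.
The recombinant classes are + + and m co: 16 + 14 = 30.
Recombination frequency = 30/135 = 0.2222 ≈ 22.2%, i.e. 22.2 map units.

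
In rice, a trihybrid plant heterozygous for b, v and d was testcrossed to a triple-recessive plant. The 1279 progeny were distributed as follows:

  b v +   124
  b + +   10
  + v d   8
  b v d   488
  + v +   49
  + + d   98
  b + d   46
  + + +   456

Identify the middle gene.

b

The two most frequent reciprocal classes, + + + and b v d, are the parental types, so the F1 was + + + / b v d.
The two rarest classes, b + + and + v d, are the double crossovers. Comparing them with the parentals, only the b allele has switched, so b is the middle locus and the order is d – b – v.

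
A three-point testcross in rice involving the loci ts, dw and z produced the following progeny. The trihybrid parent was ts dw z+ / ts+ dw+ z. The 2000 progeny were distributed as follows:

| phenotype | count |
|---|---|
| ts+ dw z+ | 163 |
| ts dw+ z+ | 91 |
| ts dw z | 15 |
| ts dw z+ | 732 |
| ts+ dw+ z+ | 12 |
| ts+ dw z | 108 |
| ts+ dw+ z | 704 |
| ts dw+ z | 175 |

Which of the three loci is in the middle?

The two rarest classes, ts dw z and ts+ dw+ z+, are the double crossovers. Comparing them with the parentals, only the z allele has switched, so z is the middle locus and the order is dw – z – ts.

z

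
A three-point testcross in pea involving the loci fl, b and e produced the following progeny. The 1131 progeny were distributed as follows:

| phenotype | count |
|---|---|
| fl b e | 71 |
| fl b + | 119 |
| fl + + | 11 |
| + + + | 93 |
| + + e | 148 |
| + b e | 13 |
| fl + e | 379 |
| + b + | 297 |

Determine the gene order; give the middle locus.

e

The two most frequent reciprocal classes, + b + and fl + e, are the parental types, so the F1 was + b + / fl + e.
The two rarest classes, + b e and fl + +, are the double crossovers. Comparing them with the parentals, only the e allele has switched, so e is the middle locus and the order is fl – e – b.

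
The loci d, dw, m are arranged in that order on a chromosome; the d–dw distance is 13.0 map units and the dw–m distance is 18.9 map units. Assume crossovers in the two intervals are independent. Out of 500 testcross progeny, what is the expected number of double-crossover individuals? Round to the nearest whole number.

12

Map distances give recombination frequencies of 0.130 and 0.189 for the two intervals.
With no interference, expected double-crossover frequency = 0.130 × 0.189 = 0.02457.
Expected number = 0.02457 × 500 = 12.28 ≈ 12.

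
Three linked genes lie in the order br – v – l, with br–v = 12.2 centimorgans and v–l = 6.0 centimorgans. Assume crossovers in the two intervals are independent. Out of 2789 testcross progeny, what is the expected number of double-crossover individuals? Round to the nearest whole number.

20

Map distances give recombination frequencies of 0.122 and 0.060 for the two intervals.
With no interference, expected double-crossover frequency = 0.122 × 0.060 = 0.00732.
Expected number = 0.00732 × 2789 = 20.42 ≈ 20.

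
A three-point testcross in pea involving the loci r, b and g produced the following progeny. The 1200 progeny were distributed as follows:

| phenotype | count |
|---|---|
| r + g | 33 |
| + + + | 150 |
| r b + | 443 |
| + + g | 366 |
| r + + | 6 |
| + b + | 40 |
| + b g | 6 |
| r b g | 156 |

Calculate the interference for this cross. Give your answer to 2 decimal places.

The two most frequent reciprocal classes, + + g and r b +, are the parental types, so the F1 was + + g / r b +.
The two rarest classes, + b g and r + +, are the double crossovers. Comparing them with the parentals, only the b allele has switched, so b is the middle locus and the order is r – b – g.
r–b: (73 + 12)/1200 = 0.0708; b–g: (306 + 12)/1200 = 0.2650.
Expected DCO frequency = 0.0708 × 0.2650 ≈ 0.01876; observed = 12/1200 ≈ 0.01000.
Coefficient of coincidence = 0.01000/0.01876 ≈ 0.53; interference = 1 − 0.53 = 0.47.

0.47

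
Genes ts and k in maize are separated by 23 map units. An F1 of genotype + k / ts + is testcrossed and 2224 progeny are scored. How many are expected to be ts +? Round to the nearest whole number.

A map distance of 23 map units corresponds to a recombination frequency of 0.230.
The F1 is + k / ts +, so ts + is a parental gamete class with expected frequency (1 − r)/2 = 0.770/2 = 0.3850.
Expected number = 0.3850 × 2224 = 856.24 ≈ 856.

856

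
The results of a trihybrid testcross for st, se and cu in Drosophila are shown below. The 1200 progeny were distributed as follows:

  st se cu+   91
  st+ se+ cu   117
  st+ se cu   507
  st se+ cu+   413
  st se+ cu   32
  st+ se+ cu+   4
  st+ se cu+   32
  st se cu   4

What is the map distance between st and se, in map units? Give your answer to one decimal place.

18.0 map units

The two most frequent reciprocal classes, st+ se cu and st se+ cu+, are the parental types, so the F1 was st+ se cu / st se+ cu+.
The two rarest classes, st se cu and st+ se+ cu+, are the double crossovers. Comparing them with the parentals, only the st allele has switched, so st is the middle locus and the order is se – st – cu.
Crossovers in the se–st interval produce the single-crossover classes st+ se+ cu and st se cu+ (117 + 91 = 208) plus the double crossovers (8).
RF(se–st) = (208 + 8) / 1200 = 216/1200 = 0.1800 → 18.0 map units.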